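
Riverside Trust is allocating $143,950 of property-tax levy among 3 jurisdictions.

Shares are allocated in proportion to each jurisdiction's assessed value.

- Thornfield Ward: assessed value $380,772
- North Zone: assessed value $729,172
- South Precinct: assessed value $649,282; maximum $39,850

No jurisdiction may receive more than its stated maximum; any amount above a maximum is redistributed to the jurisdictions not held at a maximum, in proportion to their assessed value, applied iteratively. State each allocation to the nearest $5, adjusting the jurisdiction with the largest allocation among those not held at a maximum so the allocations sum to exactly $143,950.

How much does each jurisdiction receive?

Sum of assessed value: 1,759,226.
Pro-rata shares before constraints: Thornfield Ward 31,156.96; North Zone 59,665.05; South Precinct 53,127.99.
Capped: South Precinct ($39,850); balance $104,100 reallocated over remaining assessed value 1,109,944.
Remaining shares: Thornfield Ward 35,712.04 → $35,710; North Zone 68,387.96 → $68,390.

Thornfield Ward: $35,710 · North Zone: $68,390 · South Precinct: $39,850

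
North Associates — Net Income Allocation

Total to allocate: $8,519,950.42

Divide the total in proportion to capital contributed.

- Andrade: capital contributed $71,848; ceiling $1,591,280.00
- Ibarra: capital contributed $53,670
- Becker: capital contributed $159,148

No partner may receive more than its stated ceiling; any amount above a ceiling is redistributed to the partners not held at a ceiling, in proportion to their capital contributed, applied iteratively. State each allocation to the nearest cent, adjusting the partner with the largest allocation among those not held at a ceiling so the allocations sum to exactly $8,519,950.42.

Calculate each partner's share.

Sum of capital contributed: 284,666.
Unconstrained shares: Andrade 2,150,384.6535; Ibarra 1,606,323.6883; Becker 4,763,242.0782.
Capped: Andrade ($1,591,280.00); residual $6,928,670.42 reallocated over remaining capital contributed 212,818.
Redistributed shares: Ibarra 1,747,322.7896 → $1,747,322.79; Becker 5,181,347.6304 → $5,181,347.63.

Andrade: $1,591,280.00 · Ibarra: $1,747,322.79 · Becker: $5,181,347.63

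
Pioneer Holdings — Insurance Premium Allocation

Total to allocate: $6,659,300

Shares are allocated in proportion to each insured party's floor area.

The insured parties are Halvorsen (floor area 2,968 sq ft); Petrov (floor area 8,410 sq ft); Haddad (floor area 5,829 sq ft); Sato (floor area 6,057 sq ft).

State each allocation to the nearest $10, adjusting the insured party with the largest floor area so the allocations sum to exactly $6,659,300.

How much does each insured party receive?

Halvorsen: $849,590 | Petrov: $2,407,350 | Haddad: $1,668,550 | Sato: $1,733,810

Total floor area = 23,264.
Unrounded shares: Halvorsen 2,968/23,264 × $6,659,300 = 849,587.45; Petrov 8,410/23,264 × $6,659,300 = 2,407,355.27; Haddad 5,829/23,264 × $6,659,300 = 1,668,546.24; Sato 6,057/23,264 × $6,659,300 = 1,733,811.04.
After rounding ($10): Halvorsen $849,590; Petrov $2,407,360; Haddad $1,668,550; Sato $1,733,810. Sum = $6,659,310.
Difference $6,659,300 − $6,659,310 = −$10 applied to largest floor area (Petrov): Petrov becomes $2,407,350.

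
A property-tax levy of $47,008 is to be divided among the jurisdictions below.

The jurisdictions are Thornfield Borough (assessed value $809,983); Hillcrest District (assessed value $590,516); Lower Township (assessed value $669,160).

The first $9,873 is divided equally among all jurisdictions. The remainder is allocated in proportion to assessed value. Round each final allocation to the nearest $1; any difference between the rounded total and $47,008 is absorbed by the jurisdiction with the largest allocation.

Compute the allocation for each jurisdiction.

Thornfield Borough: $17,825; Hillcrest District: $13,886; Lower Township: $15,297

Equal tier: $9,873 ÷ 3 = $3,291 apiece.
Remainder $37,135 by assessed value (total 2,069,659): Thornfield Borough 14,533.18 → $14,533; Hillcrest District 10,595.37 → $10,595; Lower Township 12,006.45 → $12,006.
Rounding difference +$1 on remainder applied to Thornfield Borough.
Totals: Thornfield Borough $3,291 + $14,534 = $17,825; Hillcrest District $3,291 + $10,595 = $13,886; Lower Township $3,291 + $12,006 = $15,297.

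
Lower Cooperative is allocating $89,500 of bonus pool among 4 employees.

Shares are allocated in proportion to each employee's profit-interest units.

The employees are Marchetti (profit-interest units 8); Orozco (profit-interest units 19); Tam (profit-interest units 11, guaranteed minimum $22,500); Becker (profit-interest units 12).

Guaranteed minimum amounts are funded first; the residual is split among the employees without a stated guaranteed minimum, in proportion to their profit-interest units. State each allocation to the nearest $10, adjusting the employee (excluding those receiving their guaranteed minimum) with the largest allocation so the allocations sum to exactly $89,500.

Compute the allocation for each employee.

Fund the minimums — Tam $22,500. Residual $67,000.
Residual split over remaining profit-interest units 39: Marchetti 13,743.59 → $13,740; Orozco 32,641.03 → $32,640; Becker 20,615.38 → $20,620.

Marchetti: $13,740; Orozco: $32,640; Tam: $22,500; Becker: $20,620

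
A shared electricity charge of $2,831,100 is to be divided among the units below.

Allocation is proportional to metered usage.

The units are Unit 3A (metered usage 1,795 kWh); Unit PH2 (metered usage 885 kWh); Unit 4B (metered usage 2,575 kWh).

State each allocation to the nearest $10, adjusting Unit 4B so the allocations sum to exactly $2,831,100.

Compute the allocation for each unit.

Unit 3A: $967,050 | Unit PH2: $476,790 | Unit 4B: $1,387,260

Sum of metered usage: 5,255.
Proportional shares: Unit 3A 1,795/5,255 × $2,831,100 = 967,045.58; Unit PH2 885/5,255 × $2,831,100 = 476,788.49; Unit 4B 2,575/5,255 × $2,831,100 = 1,387,265.94.
Rounded to nearest $10: Unit 3A $967,050; Unit PH2 $476,790; Unit 4B $1,387,270. Sum = $2,831,110.
Difference $2,831,100 − $2,831,110 = −$10 applied to Unit 4B: Unit 4B becomes $1,387,260.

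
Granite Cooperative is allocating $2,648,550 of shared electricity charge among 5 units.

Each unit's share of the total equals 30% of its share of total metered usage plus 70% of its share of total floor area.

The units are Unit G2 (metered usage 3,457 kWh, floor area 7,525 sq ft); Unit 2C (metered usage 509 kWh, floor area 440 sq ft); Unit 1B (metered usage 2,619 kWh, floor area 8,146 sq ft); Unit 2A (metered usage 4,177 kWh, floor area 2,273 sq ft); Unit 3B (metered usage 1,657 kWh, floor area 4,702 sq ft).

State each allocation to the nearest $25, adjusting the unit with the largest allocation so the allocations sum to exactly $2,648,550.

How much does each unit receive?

Totals — metered usage 12,419, floor area 23,086.
Combined weights (30% metered usage + 70% floor area): Unit G2 0.3117; Unit 2C 0.0256; Unit 1B 0.3103; Unit 2A 0.1698; Unit 3B 0.1826.
Unrounded shares: Unit G2 825,494.04; Unit 2C 67,901.13; Unit 1B 821,750.10; Unit 2A 449,783.12; Unit 3B 483,621.61.
Rounded to nearest $25: Unit G2 $825,500; Unit 2C $67,900; Unit 1B $821,750; Unit 2A $449,775; Unit 3B $483,625. Sum = $2,648,550.
Sum already equals the total — no adjustment.

Unit G2: $825,500 | Unit 2C: $67,900 | Unit 1B: $821,750 | Unit 2A: $449,775 | Unit 3B: $483,625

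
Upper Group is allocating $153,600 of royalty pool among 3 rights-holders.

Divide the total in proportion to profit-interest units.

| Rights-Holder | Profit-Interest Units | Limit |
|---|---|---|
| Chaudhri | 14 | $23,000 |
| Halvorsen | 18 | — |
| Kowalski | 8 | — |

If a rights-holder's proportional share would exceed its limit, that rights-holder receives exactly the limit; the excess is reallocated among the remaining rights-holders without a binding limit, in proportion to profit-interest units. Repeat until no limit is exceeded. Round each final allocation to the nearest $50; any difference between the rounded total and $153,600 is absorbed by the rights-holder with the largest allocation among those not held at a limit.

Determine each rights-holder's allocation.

Chaudhri: $23,000 · Halvorsen: $90,400 · Kowalski: $40,200

Combined profit-interest units = 40.
Unconstrained shares: Chaudhri 53,760.00; Halvorsen 69,120.00; Kowalski 30,720.00.
Cap binds for Chaudhri ($23,000); remaining pool $130,600 reallocated over remaining profit-interest units 26.
Redistributed shares: Halvorsen 90,415.38 → $90,400; Kowalski 40,184.62 → $40,200.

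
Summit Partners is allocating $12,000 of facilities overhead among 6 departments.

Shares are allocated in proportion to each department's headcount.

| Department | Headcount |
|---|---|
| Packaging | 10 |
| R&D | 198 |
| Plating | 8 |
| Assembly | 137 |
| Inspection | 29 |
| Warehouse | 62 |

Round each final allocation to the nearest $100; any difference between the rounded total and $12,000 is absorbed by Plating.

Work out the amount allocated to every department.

Packaging: $300 · R&D: $5,400 · Plating: $100 · Assembly: $3,700 · Inspection: $800 · Warehouse: $1,700

Total headcount = 444.
Unrounded shares: Packaging 10/444 × $12,000 = 270.27; R&D 198/444 × $12,000 = 5,351.35; Plating 8/444 × $12,000 = 216.22; Assembly 137/444 × $12,000 = 3,702.70; Inspection 29/444 × $12,000 = 783.78; Warehouse 62/444 × $12,000 = 1,675.68.
Rounded to nearest $100: Packaging $300; R&D $5,400; Plating $200; Assembly $3,700; Inspection $800; Warehouse $1,700. Sum = $12,100.
Difference $12,000 − $12,100 = −$100 applied to Plating: Plating becomes $100.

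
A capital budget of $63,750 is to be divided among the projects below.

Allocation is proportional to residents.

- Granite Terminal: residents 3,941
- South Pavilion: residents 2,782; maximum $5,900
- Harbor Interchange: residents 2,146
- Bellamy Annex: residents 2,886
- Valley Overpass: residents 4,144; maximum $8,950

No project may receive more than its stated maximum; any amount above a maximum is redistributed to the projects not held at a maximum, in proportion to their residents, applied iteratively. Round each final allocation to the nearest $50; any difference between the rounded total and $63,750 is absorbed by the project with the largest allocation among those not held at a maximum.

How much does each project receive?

Granite Terminal: $21,450 · South Pavilion: $5,900 · Harbor Interchange: $11,700 · Bellamy Annex: $15,750 · Valley Overpass: $8,950

Sum of residents: 15,899.
Proportional shares (ignoring caps): Granite Terminal 15,802.17; South Pavilion 11,154.95; Harbor Interchange 8,604.79; Bellamy Annex 11,571.95; Valley Overpass 16,616.14.
Held at cap: South Pavilion ($5,900), Valley Overpass ($8,950); balance $48,900 reallocated over remaining residents 8,973.
Remaining shares: Granite Terminal 21,477.20 → $21,500; Harbor Interchange 11,695.02 → $11,700; Bellamy Annex 15,727.78 → $15,750.
Rounding difference −$50 applied to Granite Terminal → $21,450.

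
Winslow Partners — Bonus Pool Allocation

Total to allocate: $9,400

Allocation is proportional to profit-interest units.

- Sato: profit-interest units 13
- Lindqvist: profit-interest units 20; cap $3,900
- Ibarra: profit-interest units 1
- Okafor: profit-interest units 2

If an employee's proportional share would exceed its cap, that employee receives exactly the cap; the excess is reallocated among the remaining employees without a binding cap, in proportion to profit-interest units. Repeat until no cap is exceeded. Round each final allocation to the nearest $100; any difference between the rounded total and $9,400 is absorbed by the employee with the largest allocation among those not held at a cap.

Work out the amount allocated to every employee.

Profit-interest units total: 36.
Unconstrained shares: Sato 3,394.44; Lindqvist 5,222.22; Ibarra 261.11; Okafor 522.22.
Capped: Lindqvist ($3,900); balance $5,500 reallocated over remaining profit-interest units 16.
Redistributed shares: Sato 4,468.75 → $4,500; Ibarra 343.75 → $300; Okafor 687.50 → $700.

Sato: $4,500 · Lindqvist: $3,900 · Ibarra: $300 · Okafor: $700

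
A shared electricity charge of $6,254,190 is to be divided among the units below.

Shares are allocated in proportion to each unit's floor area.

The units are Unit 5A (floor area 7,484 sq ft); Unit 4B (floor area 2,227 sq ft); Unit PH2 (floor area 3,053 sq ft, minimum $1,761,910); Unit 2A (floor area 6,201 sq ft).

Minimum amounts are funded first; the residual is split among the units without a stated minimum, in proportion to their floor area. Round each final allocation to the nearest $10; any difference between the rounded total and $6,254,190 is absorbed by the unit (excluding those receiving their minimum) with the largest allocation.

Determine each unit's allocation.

Guaranteed amounts: Unit PH2 $1,761,910. Balance $4,492,280.
Balance split over remaining floor area 15,912: Unit 5A 2,112,884.84 → $2,112,880; Unit 4B 628,727.22 → $628,730; Unit 2A 1,750,667.94 → $1,750,670.

Unit 5A: $2,112,880 · Unit 4B: $628,730 · Unit PH2: $1,761,910 · Unit 2A: $1,750,670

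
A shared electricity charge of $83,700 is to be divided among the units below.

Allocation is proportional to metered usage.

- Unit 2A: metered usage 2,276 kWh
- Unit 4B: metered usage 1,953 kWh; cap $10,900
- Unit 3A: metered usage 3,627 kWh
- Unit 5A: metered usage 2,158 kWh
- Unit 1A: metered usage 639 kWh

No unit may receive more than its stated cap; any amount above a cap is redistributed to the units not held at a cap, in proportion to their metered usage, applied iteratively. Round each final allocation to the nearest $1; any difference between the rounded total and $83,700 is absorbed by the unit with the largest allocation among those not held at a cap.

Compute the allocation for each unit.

Total metered usage = 10,653.
Proportional shares (ignoring caps): Unit 2A 17,882.40; Unit 4B 15,344.61; Unit 3A 28,497.13; Unit 5A 16,955.28; Unit 1A 5,020.59.
Capped: Unit 4B ($10,900); remaining pool $72,800 reallocated over remaining metered usage 8,700.
Redistributed shares: Unit 2A 19,045.15 → $19,045; Unit 3A 30,350.07 → $30,350; Unit 5A 18,057.75 → $18,058; Unit 1A 5,347.03 → $5,347.

Unit 2A: $19,045 · Unit 4B: $10,900 · Unit 3A: $30,350 · Unit 5A: $18,058 · Unit 1A: $5,347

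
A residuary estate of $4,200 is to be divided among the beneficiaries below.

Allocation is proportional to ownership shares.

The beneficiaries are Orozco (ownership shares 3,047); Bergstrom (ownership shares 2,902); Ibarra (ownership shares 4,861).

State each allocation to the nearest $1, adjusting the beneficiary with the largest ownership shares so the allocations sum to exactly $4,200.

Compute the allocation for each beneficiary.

Sum of ownership shares: 3,047 + 2,902 + 4,861 = 10,810.
Proportional shares: Orozco 1,183.85; Bergstrom 1,127.51; Ibarra 1,888.64.
At nearest $1: Orozco $1,184; Bergstrom $1,128; Ibarra $1,889. Sum = $4,201.
Difference $4,200 − $4,201 = −$1 applied to largest ownership shares (Ibarra): Ibarra becomes $1,888.

Orozco: $1,184 · Bergstrom: $1,128 · Ibarra: $1,888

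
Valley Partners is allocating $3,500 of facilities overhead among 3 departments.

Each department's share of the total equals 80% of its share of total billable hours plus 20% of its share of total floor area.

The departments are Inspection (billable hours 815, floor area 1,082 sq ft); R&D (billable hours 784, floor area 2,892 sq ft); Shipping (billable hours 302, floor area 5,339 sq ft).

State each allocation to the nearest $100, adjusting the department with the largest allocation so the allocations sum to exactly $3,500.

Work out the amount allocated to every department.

Inspection: $1,300 | R&D: $1,400 | Shipping: $800

Totals — billable hours 1,901, floor area 9,313.
Combined weights (80% billable hours + 20% floor area): Inspection 0.3662; R&D 0.3920; Shipping 0.2417.
Raw shares: Inspection 1,281.75; R&D 1,372.13; Shipping 846.12.
Rounded to nearest $100: Inspection $1,300; R&D $1,400; Shipping $800. Sum = $3,500.
Sum already equals the total — no adjustment.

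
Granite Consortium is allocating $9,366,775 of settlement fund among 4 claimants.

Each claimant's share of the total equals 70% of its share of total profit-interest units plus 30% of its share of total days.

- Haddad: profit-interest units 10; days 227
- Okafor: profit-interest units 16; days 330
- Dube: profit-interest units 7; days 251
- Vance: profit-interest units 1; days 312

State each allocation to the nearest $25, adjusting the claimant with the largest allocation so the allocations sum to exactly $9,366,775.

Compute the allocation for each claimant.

Totals — profit-interest units 34, days 1,120.
Combined weights (70% profit-interest units + 30% days): Haddad 0.2667; Okafor 0.4178; Dube 0.2113; Vance 0.1042.
Raw shares: Haddad 2,497,987.05; Okafor 3,913,481.89; Dube 1,979,665.93; Vance 975,640.14.
At nearest $25: Haddad $2,497,975; Okafor $3,913,475; Dube $1,979,675; Vance $975,650. Sum = $9,366,775.
Rounded total matches; no reconciliation needed.

Haddad: $2,497,975 | Okafor: $3,913,475 | Dube: $1,979,675 | Vance: $975,650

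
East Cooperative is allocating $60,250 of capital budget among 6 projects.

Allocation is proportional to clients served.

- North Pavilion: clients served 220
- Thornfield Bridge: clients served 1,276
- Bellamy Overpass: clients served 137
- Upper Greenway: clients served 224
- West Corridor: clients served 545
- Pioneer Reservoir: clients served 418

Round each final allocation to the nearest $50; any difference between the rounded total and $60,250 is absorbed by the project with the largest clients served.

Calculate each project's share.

Combined clients served = 2,820.
Proportional shares: North Pavilion 220/2,820 × $60,250 = 4,700.35; Thornfield Bridge 1,276/2,820 × $60,250 = 27,262.06; Bellamy Overpass 137/2,820 × $60,250 = 2,927.04; Upper Greenway 224/2,820 × $60,250 = 4,785.82; West Corridor 545/2,820 × $60,250 = 11,644.06; Pioneer Reservoir 418/2,820 × $60,250 = 8,930.67.
After rounding ($50): North Pavilion $4,700; Thornfield Bridge $27,250; Bellamy Overpass $2,950; Upper Greenway $4,800; West Corridor $11,650; Pioneer Reservoir $8,950. Sum = $60,300.
Difference $60,250 − $60,300 = −$50 applied to largest clients served (Thornfield Bridge): Thornfield Bridge becomes $27,200.

North Pavilion: $4,700 | Thornfield Bridge: $27,200 | Bellamy Overpass: $2,950 | Upper Greenway: $4,800 | West Corridor: $11,650 | Pioneer Reservoir: $8,950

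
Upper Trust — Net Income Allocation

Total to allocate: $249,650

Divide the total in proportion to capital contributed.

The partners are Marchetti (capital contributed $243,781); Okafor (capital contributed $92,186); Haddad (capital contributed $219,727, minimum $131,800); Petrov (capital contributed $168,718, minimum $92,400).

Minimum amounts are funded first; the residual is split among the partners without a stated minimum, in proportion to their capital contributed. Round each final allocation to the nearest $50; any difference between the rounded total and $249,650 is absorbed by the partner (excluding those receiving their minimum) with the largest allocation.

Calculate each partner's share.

Marchetti: $18,450; Okafor: $7,000; Haddad: $131,800; Petrov: $92,400

Minimums first: Haddad $131,800; Petrov $92,400. Remaining pool $25,450.
Remaining pool split over remaining capital contributed 335,967: Marchetti 18,466.77 → $18,450; Okafor 6,983.23 → $7,000.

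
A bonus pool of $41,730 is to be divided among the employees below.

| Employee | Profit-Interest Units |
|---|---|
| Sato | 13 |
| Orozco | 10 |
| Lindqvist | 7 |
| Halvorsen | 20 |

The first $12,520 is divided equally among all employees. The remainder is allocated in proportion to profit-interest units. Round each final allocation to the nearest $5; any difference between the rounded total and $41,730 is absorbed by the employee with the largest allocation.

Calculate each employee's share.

$12,520 shared equally gives $3,130 per employee.
Remainder $29,210 by profit-interest units (total 50): Sato 7,594.60 → $7,595; Orozco 5,842.00 → $5,840; Lindqvist 4,089.40 → $4,090; Halvorsen 11,684.00 → $11,685.
Totals: Sato $3,130 + $7,595 = $10,725; Orozco $3,130 + $5,840 = $8,970; Lindqvist $3,130 + $4,090 = $7,220; Halvorsen $3,130 + $11,685 = $14,815.

Sato: $10,725; Orozco: $8,970; Lindqvist: $7,220; Halvorsen: $14,815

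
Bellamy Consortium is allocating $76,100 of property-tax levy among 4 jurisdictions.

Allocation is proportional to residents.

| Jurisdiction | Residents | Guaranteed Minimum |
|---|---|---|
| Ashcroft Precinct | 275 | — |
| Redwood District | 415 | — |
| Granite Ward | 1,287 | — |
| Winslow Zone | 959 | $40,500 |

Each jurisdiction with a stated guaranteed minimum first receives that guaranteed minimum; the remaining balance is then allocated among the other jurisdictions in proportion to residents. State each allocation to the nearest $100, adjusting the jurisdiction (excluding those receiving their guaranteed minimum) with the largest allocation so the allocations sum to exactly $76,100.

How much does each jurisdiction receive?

Ashcroft Precinct: $5,000; Redwood District: $7,500; Granite Ward: $23,100; Winslow Zone: $40,500

Fund the minimums — Winslow Zone $40,500. Residual $35,600.
Residual split over remaining residents 1,977: Ashcroft Precinct 4,951.95 → $5,000; Redwood District 7,472.94 → $7,500; Granite Ward 23,175.11 → $23,200.
Rounding difference −$100 applied to Granite Ward → $23,100.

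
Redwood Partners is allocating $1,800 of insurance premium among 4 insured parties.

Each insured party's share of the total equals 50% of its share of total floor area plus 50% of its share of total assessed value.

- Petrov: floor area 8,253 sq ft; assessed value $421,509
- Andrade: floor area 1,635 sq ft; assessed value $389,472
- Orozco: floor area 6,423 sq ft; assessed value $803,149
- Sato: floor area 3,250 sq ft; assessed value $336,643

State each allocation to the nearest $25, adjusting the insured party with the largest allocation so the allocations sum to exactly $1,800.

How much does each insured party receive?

Floor area total 19,561; assessed value total 1,950,773.
Composite weights (50% floor area + 50% assessed value): Petrov 0.3190; Andrade 0.1416; Orozco 0.3700; Sato 0.1694.
Raw shares: Petrov 574.19; Andrade 254.91; Orozco 666.06; Sato 304.84.
At nearest $25: Petrov $575; Andrade $250; Orozco $675; Sato $300. Sum = $1,800.
No rounding difference to absorb.

Petrov: $575 | Andrade: $250 | Orozco: $675 | Sato: $300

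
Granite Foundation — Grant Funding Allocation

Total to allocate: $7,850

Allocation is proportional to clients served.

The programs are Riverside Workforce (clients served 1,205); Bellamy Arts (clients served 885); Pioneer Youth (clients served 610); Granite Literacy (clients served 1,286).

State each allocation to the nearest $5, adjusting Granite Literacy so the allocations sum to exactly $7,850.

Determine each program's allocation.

Sum of clients served: 3,986.
Pro-rata amounts: Riverside Workforce 1,205/3,986 × $7,850 = 2,373.12; Bellamy Arts 885/3,986 × $7,850 = 1,742.91; Pioneer Youth 610/3,986 × $7,850 = 1,201.33; Granite Literacy 1,286/3,986 × $7,850 = 2,532.64.
Rounded to nearest $5: Riverside Workforce $2,375; Bellamy Arts $1,745; Pioneer Youth $1,200; Granite Literacy $2,535. Sum = $7,855.
Difference $7,850 − $7,855 = −$5 applied to Granite Literacy: Granite Literacy becomes $2,530.

Riverside Workforce: $2,375 · Bellamy Arts: $1,745 · Pioneer Youth: $1,200 · Granite Literacy: $2,530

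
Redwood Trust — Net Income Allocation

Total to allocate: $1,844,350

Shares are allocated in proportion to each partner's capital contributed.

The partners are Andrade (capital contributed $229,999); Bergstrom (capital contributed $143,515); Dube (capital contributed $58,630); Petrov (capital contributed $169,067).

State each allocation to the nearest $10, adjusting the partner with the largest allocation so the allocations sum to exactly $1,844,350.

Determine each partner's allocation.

Capital contributed total: 601,211.
Raw shares: Andrade 229,999/601,211 × $1,844,350 = 705,573.68; Bergstrom 143,515/601,211 × $1,844,350 = 440,264.55; Dube 58,630/601,211 × $1,844,350 = 179,860.72; Petrov 169,067/601,211 × $1,844,350 = 518,651.06.
Rounded to nearest $10: Andrade $705,570; Bergstrom $440,260; Dube $179,860; Petrov $518,650. Sum = $1,844,340.
Difference $1,844,350 − $1,844,340 = +$10 applied to largest allocation (Andrade): Andrade becomes $705,580.

Andrade: $705,580 | Bergstrom: $440,260 | Dube: $179,860 | Petrov: $518,650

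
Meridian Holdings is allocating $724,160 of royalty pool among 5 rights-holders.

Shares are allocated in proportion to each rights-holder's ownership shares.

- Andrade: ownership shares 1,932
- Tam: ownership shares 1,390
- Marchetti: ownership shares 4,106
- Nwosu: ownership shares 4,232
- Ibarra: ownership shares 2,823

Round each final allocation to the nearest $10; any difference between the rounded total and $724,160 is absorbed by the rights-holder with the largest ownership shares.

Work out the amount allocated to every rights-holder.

Ownership shares total: 14,483.
Unrounded shares: Andrade 1,932/14,483 × $724,160 = 96,601.33; Tam 1,390/14,483 × $724,160 = 69,500.96; Marchetti 4,106/14,483 × $724,160 = 205,302.84; Nwosu 4,232/14,483 × $724,160 = 211,602.92; Ibarra 2,823/14,483 × $724,160 = 141,151.95.
Rounded to nearest $10: Andrade $96,600; Tam $69,500; Marchetti $205,300; Nwosu $211,600; Ibarra $141,150. Sum = $724,150.
Difference $724,160 − $724,150 = +$10 applied to largest ownership shares (Nwosu): Nwosu becomes $211,610.

Andrade: $96,600 | Tam: $69,500 | Marchetti: $205,300 | Nwosu: $211,610 | Ibarra: $141,150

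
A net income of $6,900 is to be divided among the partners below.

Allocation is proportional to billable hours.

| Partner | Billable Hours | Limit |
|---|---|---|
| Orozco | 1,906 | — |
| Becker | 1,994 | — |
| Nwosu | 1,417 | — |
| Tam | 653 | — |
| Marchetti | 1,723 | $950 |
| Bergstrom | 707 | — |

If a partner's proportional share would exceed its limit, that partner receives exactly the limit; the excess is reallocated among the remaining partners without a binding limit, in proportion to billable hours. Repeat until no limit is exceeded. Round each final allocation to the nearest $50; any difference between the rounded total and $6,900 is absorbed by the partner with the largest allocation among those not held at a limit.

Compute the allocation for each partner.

Billable hours total: 8,400.
Unconstrained shares: Orozco 1,565.64; Becker 1,637.93; Nwosu 1,163.96; Tam 536.39; Marchetti 1,415.32; Bergstrom 580.75.
Capped: Marchetti ($950); residual $5,950 reallocated over remaining billable hours 6,677.
Redistributed shares: Orozco 1,698.47 → $1,700; Becker 1,776.89 → $1,800; Nwosu 1,262.72 → $1,250; Tam 581.90 → $600; Bergstrom 630.02 → $650.
Rounding difference −$50 applied to Becker → $1,750.

Orozco: $1,700 | Becker: $1,750 | Nwosu: $1,250 | Tam: $600 | Marchetti: $950 | Bergstrom: $650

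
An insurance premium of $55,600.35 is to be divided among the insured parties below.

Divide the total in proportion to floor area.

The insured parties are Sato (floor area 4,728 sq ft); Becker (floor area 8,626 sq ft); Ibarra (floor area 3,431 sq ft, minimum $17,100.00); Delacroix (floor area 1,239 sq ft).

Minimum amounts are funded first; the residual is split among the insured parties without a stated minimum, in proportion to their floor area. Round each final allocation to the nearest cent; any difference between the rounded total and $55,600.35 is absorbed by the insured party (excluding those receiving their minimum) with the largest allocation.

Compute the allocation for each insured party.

Sato: $12,473.77 · Becker: $22,757.76 · Ibarra: $17,100.00 · Delacroix: $3,268.82

Minimums first: Ibarra $17,100.00. Remaining pool $38,500.35.
Remaining pool split over remaining floor area 14,593: Sato 12,473.7651 → $12,473.77; Becker 22,757.7619 → $22,757.76; Delacroix 3,268.8230 → $3,268.82.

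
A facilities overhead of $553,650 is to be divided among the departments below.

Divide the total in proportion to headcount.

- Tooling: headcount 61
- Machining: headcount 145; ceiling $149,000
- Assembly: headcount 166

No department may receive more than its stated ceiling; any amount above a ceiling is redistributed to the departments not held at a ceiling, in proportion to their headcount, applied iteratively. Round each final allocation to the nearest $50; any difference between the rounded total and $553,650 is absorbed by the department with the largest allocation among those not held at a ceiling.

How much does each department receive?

Total headcount = 372.
Proportional shares (ignoring caps): Tooling 90,786.69; Machining 215,804.44; Assembly 247,058.87.
Capped: Machining ($149,000); residual $404,650 reallocated over remaining headcount 227.
Redistributed shares: Tooling 108,738.55 → $108,750; Assembly 295,911.45 → $295,900.

Tooling: $108,750 | Machining: $149,000 | Assembly: $295,900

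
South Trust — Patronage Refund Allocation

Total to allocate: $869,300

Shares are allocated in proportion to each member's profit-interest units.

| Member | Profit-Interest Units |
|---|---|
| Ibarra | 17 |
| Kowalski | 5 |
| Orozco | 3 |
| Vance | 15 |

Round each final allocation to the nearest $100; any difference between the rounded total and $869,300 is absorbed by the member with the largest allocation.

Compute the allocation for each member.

Ibarra: $369,400; Kowalski: $108,700; Orozco: $65,200; Vance: $326,000

Sum of profit-interest units: 40.
Proportional shares: Ibarra 17/40 × $869,300 = 369,452.50; Kowalski 5/40 × $869,300 = 108,662.50; Orozco 3/40 × $869,300 = 65,197.50; Vance 15/40 × $869,300 = 325,987.50.
After rounding ($100): Ibarra $369,500; Kowalski $108,700; Orozco $65,200; Vance $326,000. Sum = $869,400.
Difference $869,300 − $869,400 = −$100 applied to largest allocation (Ibarra): Ibarra becomes $369,400.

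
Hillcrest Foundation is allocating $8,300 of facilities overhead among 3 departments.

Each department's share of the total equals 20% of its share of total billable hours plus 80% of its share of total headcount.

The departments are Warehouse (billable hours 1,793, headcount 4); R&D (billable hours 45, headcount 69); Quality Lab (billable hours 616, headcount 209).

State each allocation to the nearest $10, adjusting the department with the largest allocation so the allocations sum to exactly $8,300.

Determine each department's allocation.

Warehouse: $1,310 · R&D: $1,660 · Quality Lab: $5,330

Totals — billable hours 2,454, headcount 282.
Blended shares (20% billable hours + 80% headcount): Warehouse 0.1575; R&D 0.1994; Quality Lab 0.6431.
Proportional shares: Warehouse 1,307.05; R&D 1,655.12; Quality Lab 5,337.83.
Rounded to nearest $10: Warehouse $1,310; R&D $1,660; Quality Lab $5,340. Sum = $8,310.
Difference $8,300 − $8,310 = −$10 applied to largest allocation (Quality Lab): Quality Lab becomes $5,330.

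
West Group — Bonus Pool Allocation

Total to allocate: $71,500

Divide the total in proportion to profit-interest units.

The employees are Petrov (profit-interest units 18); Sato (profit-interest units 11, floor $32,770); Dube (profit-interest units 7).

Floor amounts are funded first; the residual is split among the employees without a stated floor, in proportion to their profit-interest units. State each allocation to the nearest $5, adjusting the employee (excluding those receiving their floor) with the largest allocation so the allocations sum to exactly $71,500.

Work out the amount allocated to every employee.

Fund the minimums — Sato $32,770. Remaining pool $38,730.
Remaining pool split over remaining profit-interest units 25: Petrov 27,885.60 → $27,885; Dube 10,844.40 → $10,845.

Petrov: $27,885 · Sato: $32,770 · Dube: $10,845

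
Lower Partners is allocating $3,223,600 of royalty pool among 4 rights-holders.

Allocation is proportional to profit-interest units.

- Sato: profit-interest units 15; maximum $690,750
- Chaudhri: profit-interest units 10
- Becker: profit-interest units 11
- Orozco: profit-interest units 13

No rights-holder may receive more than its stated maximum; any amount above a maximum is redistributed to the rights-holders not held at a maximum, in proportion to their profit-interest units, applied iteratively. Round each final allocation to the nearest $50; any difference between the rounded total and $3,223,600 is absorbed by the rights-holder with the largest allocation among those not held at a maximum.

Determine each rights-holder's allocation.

Sato: $690,750; Chaudhri: $744,950; Becker: $819,450; Orozco: $968,450

Profit-interest units total: 49.
Pro-rata shares before constraints: Sato 986,816.33; Chaudhri 657,877.55; Becker 723,665.31; Orozco 855,240.82.
Held at cap: Sato ($690,750); remaining pool $2,532,850 reallocated over remaining profit-interest units 34.
Redistributed shares: Chaudhri 744,955.88 → $744,950; Becker 819,451.47 → $819,450; Orozco 968,442.65 → $968,450.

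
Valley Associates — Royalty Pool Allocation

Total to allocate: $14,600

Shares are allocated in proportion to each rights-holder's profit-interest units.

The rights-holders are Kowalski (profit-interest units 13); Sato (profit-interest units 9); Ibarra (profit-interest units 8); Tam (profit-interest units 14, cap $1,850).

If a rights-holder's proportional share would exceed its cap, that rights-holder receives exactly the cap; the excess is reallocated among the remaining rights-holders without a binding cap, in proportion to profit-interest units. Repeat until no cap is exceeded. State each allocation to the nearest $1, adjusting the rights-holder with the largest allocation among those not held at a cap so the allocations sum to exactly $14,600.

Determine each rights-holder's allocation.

Profit-interest units total: 44.
Unconstrained shares: Kowalski 4,313.64; Sato 2,986.36; Ibarra 2,654.55; Tam 4,645.45.
Held at cap: Tam ($1,850); residual $12,750 reallocated over remaining profit-interest units 30.
Remaining shares: Kowalski 5,525.00 → $5,525; Sato 3,825.00 → $3,825; Ibarra 3,400.00 → $3,400.

Kowalski: $5,525 | Sato: $3,825 | Ibarra: $3,400 | Tam: $1,850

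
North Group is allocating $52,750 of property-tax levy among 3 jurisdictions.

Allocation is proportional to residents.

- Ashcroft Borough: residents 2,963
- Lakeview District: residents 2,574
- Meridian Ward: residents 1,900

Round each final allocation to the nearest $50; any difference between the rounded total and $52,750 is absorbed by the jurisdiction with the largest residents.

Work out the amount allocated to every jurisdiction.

Ashcroft Borough: $21,000; Lakeview District: $18,250; Meridian Ward: $13,500

Sum of residents: 2,963 + 2,574 + 1,900 = 7,437.
Proportional shares: Ashcroft Borough 21,016.30; Lakeview District 18,257.16; Meridian Ward 13,476.54.
After rounding ($50): Ashcroft Borough $21,000; Lakeview District $18,250; Meridian Ward $13,500. Sum = $52,750.
Rounded total matches; no reconciliation needed.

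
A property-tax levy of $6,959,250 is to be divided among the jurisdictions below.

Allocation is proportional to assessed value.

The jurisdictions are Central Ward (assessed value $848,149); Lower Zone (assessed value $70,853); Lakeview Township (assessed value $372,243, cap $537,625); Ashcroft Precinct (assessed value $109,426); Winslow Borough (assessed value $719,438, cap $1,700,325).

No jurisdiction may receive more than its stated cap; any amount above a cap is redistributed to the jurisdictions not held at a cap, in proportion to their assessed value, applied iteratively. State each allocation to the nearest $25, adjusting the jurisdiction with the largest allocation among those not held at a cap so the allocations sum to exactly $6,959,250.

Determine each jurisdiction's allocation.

Central Ward: $3,893,675 | Lower Zone: $325,275 | Lakeview Township: $537,625 | Ashcroft Precinct: $502,350 | Winslow Borough: $1,700,325

Total assessed value = 2,120,109.
Pro-rata shares before constraints: Central Ward 2,784,045.98; Lower Zone 232,574.71; Lakeview Township 1,221,886.28; Ashcroft Precinct 359,190.44; Winslow Borough 2,361,552.59.
Held at cap: Lakeview Township ($537,625), Winslow Borough ($1,700,325); residual $4,721,300 reallocated over remaining assessed value 1,028,428.
Remaining shares: Central Ward 3,893,676.44 → $3,893,675; Lower Zone 325,271.45 → $325,275; Ashcroft Precinct 502,352.11 → $502,350.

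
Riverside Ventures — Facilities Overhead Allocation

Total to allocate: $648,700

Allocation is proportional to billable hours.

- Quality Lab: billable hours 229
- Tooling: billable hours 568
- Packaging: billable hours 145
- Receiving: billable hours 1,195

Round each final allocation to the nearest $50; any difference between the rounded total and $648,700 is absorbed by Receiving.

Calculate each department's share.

Combined billable hours = 2,137.
Proportional shares: Quality Lab 229/2,137 × $648,700 = 69,514.41; Tooling 568/2,137 × $648,700 = 172,420.03; Packaging 145/2,137 × $648,700 = 44,015.68; Receiving 1,195/2,137 × $648,700 = 362,749.88.
At nearest $50: Quality Lab $69,500; Tooling $172,400; Packaging $44,000; Receiving $362,750. Sum = $648,650.
Difference $648,700 − $648,650 = +$50 applied to Receiving: Receiving becomes $362,800.

Quality Lab: $69,500 | Tooling: $172,400 | Packaging: $44,000 | Receiving: $362,800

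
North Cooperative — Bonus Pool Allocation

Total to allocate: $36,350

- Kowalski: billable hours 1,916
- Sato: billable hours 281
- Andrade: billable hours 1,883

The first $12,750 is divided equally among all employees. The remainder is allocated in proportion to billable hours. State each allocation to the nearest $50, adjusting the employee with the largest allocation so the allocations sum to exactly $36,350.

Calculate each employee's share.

Equal tier: $12,750 ÷ 3 = $4,250 apiece.
Remainder $23,600 by billable hours (total 4,080): Kowalski 11,082.75 → $11,100; Sato 1,625.39 → $1,650; Andrade 10,891.86 → $10,900.
Rounding difference −$50 on remainder applied to Kowalski.
Totals: Kowalski $4,250 + $11,050 = $15,300; Sato $4,250 + $1,650 = $5,900; Andrade $4,250 + $10,900 = $15,150.

Kowalski: $15,300 · Sato: $5,900 · Andrade: $15,150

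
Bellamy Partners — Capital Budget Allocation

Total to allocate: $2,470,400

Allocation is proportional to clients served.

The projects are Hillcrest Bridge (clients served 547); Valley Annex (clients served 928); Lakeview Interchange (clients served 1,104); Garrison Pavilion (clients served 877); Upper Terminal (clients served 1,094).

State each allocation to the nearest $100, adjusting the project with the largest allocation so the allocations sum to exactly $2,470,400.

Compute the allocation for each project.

Total clients served = 4,550.
Proportional shares: Hillcrest Bridge 547/4,550 × $2,470,400 = 296,990.95; Valley Annex 928/4,550 × $2,470,400 = 503,853.01; Lakeview Interchange 1,104/4,550 × $2,470,400 = 599,411.34; Garrison Pavilion 877/4,550 × $2,470,400 = 476,162.81; Upper Terminal 1,094/4,550 × $2,470,400 = 593,981.89.
After rounding ($100): Hillcrest Bridge $297,000; Valley Annex $503,900; Lakeview Interchange $599,400; Garrison Pavilion $476,200; Upper Terminal $594,000. Sum = $2,470,500.
Difference $2,470,400 − $2,470,500 = −$100 applied to largest allocation (Lakeview Interchange): Lakeview Interchange becomes $599,300.

Hillcrest Bridge: $297,000 · Valley Annex: $503,900 · Lakeview Interchange: $599,300 · Garrison Pavilion: $476,200 · Upper Terminal: $594,000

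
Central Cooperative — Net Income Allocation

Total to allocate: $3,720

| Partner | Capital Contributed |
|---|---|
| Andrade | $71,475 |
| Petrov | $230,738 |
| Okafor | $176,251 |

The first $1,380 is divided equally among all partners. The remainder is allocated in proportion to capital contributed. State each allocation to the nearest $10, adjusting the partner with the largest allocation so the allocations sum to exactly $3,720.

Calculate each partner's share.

Andrade: $810 · Petrov: $1,590 · Okafor: $1,320

$1,380 shared equally gives $460 per partner.
Remainder $2,340 by capital contributed (total 478,464): Andrade 349.56 → $350; Petrov 1,128.46 → $1,130; Okafor 861.98 → $860.
Totals: Andrade $460 + $350 = $810; Petrov $460 + $1,130 = $1,590; Okafor $460 + $860 = $1,320.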